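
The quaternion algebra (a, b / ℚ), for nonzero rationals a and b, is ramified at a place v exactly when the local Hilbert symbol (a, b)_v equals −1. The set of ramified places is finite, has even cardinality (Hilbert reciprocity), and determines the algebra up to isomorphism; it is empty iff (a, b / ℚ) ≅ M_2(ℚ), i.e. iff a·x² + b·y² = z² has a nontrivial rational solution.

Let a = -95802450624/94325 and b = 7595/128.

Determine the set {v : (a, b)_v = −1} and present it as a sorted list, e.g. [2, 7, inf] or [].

[5, 11]

(a, b) ≡ (-56287, 310) mod (ℚ^×)²; places V = {2, 3, 5, 7, 11, 17, 31, 43, 53, ∞}.
(a,b)_3: α=6, u≡2; β=0, v≡1 (mod 3); (2|3)=-1, (1|3)=+1; sign (−1)^0·-1^0·+1^6 = +1.
(a,b)_43: α=1, u≡14; β=0, v≡16 (mod 43); (14|43)=+1, (16|43)=+1; sign (−1)^0·+1^0·+1^1 = +1.
(a,b)_5: α=-2, u≡2; β=1, v≡3 (mod 5); (2|5)=-1, (3|5)=-1; sign (−1)^0·-1^1·-1^-2 = -1.
(a,b)_∞: sgn(-56287)=−, sgn(310)=+, so +1.
(a,b)_17: α=1, u≡2; β=0, v≡9 (mod 17); (2|17)=+1, (9|17)=+1; sign (−1)^0·+1^0·+1^1 = +1.
(a,b)_31: α=0, u≡4; β=1, v≡7 (mod 31); (4|31)=+1, (7|31)=+1; sign (−1)^0·+1^1·+1^0 = +1.
(a,b)_53: α=2, u≡13; β=0, v≡20 (mod 53); (13|53)=+1, (20|53)=-1; sign (−1)^0·+1^0·-1^2 = +1.
(a,b)_7: α=-3, u≡4; β=2, v≡4 (mod 7); (4|7)=+1, (4|7)=+1; sign (−1)^0·+1^2·+1^-3 = +1.
(a,b)_11: α=-1, u≡9; β=0, v≡7 (mod 11); (9|11)=+1, (7|11)=-1; sign (−1)^0·+1^0·-1^-1 = -1.
(a,b)_2: α=6, β=-7; u≡1, v≡3 (mod 8); ε(u)ε(v)=0·1, αω(v)=6·1, βω(u)=-7·0; sum ≡ 0  ⇒  +1.
(-56287, 310 / ℚ) ramifies at {5, 11}: a division algebra.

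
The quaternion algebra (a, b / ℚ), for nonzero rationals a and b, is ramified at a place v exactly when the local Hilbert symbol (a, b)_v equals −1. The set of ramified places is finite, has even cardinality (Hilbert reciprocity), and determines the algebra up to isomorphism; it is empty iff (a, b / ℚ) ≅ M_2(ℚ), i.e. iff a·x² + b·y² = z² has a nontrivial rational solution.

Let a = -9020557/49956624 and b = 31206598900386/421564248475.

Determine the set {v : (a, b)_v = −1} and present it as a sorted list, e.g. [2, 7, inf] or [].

Mod squares: a ≡ -13, b ≡ 10374. Check v ∈ {∞, 2, 3, 5, 7, 13, 17, 19, 31, 41}.
v=19: a=19^-2·(≡5), b=19^-1·(≡8) mod 19; (5|19)=+1, (8|19)=-1; (−1)^{-2·-1·9}·(+1)^-1·(-1)^-2 = +1.
v=31: a=31^-2·(≡28), b=31^-6·(≡5) mod 31; (28|31)=+1, (5|31)=+1; (−1)^{-2·-6·15}·(+1)^-6·(+1)^-2 = +1.
v=13: a=13^1·(≡4), b=13^1·(≡7) mod 13; (4|13)=+1, (7|13)=-1; (−1)^{1·1·6}·(+1)^1·(-1)^1 = -1.
v=17: a=17^2·(≡1), b=17^2·(≡16) mod 17; (1|17)=+1, (16|17)=+1; (−1)^{2·2·8}·(+1)^2·(+1)^2 = +1.
v=41: a=41^0·(≡14), b=41^2·(≡9) mod 41; (14|41)=-1, (9|41)=+1; (−1)^{0·2·20}·(-1)^2·(+1)^0 = +1.
v=∞: -13 < 0 and 10374 > 0  ⇒  (a,b)_∞ = +1.
v=3: a=3^-2·(≡2), b=3^1·(≡2) mod 3; (2|3)=-1, (2|3)=-1; (−1)^{-2·1·1}·(-1)^1·(-1)^-2 = -1.
v=5: a=5^0·(≡2), b=5^-2·(≡4) mod 5; (2|5)=-1, (4|5)=+1; (−1)^{0·-2·2}·(-1)^-2·(+1)^0 = +1.
v=7: a=7^4·(≡4), b=7^7·(≡5) mod 7; (4|7)=+1, (5|7)=-1; (−1)^{4·7·3}·(+1)^7·(-1)^4 = +1.
v=2: v_2(a)=-4, v_2(b)=1; units ≡ 3, 3 (mod 8); ε·ε+αω+βω = 1·1+-4·1+1·1 ≡ 0  ⇒  (a,b)_2 = +1.
|Ram(-13, 10374)| = 2, even; anisotropic at {3, 13}.

[3, 13]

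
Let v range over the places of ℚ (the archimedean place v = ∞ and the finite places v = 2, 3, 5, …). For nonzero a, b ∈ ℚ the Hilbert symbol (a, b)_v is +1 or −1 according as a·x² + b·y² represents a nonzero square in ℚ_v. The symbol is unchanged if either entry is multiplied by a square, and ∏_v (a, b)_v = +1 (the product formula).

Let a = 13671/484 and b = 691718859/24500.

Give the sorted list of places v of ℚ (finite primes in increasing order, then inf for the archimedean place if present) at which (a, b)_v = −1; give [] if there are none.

[2, 13]

Mod squares: a ≡ 31, b ≡ 1495. Check v ∈ {∞, 2, 3, 5, 7, 11, 13, 23, 31}.
v=7: a=7^2·(≡6), b=7^-2·(≡2) mod 7; (6|7)=-1, (2|7)=+1; (−1)^{2·-2·3}·(-1)^-2·(+1)^2 = +1.
v=3: a=3^2·(≡1), b=3^4·(≡1) mod 3; (1|3)=+1, (1|3)=+1; (−1)^{2·4·1}·(+1)^4·(+1)^2 = +1.
v=11: a=11^-2·(≡5), b=11^0·(≡6) mod 11; (5|11)=+1, (6|11)=-1; (−1)^{-2·0·5}·(+1)^0·(-1)^-2 = +1.
v=13: a=13^0·(≡7), b=13^5·(≡7) mod 13; (7|13)=-1, (7|13)=-1; (−1)^{0·5·6}·(-1)^5·(-1)^0 = -1.
v=31: a=31^1·(≡2), b=31^0·(≡8) mod 31; (2|31)=+1, (8|31)=+1; (−1)^{1·0·15}·(+1)^0·(+1)^1 = +1.
v=5: a=5^0·(≡4), b=5^-3·(≡4) mod 5; (4|5)=+1, (4|5)=+1; (−1)^{0·-3·2}·(+1)^-3·(+1)^0 = +1.
v=2: v_2(a)=-2, v_2(b)=-2; units ≡ 7, 7 (mod 8); ε·ε+αω+βω = 1·1+-2·0+-2·0 ≡ 1  ⇒  (a,b)_2 = -1.
v=23: a=23^0·(≡9), b=23^1·(≡5) mod 23; (9|23)=+1, (5|23)=-1; (−1)^{0·1·11}·(+1)^1·(-1)^0 = +1.
v=∞: 31 > 0 and 1495 > 0  ⇒  (a,b)_∞ = +1.
(31, 1495 / ℚ) ramifies at {2, 13}: a division algebra.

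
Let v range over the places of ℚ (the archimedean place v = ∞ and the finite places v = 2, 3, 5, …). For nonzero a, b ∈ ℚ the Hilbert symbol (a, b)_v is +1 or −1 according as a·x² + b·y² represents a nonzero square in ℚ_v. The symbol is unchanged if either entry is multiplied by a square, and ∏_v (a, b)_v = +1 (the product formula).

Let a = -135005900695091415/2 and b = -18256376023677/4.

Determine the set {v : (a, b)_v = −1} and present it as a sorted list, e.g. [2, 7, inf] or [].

[2, 5, 17, inf]

Mod squares: a ≡ -6270, b ≡ -103037. Check v ∈ {∞, 2, 3, 5, 11, 17, 19, 29}.
v=2: v_2(a)=-1, v_2(b)=-2; units ≡ 1, 3 (mod 8); ε·ε+αω+βω = 0·1+-1·1+-2·0 ≡ 1  ⇒  (a,b)_2 = -1.
v=29: a=29^4·(≡23), b=29^3·(≡15) mod 29; (23|29)=+1, (15|29)=-1; (−1)^{4·3·14}·(+1)^3·(-1)^4 = +1.
v=19: a=19^1·(≡2), b=19^1·(≡5) mod 19; (2|19)=-1, (5|19)=+1; (−1)^{1·1·9}·(-1)^1·(+1)^1 = +1.
v=5: a=5^1·(≡1), b=5^0·(≡2) mod 5; (1|5)=+1, (2|5)=-1; (−1)^{1·0·2}·(+1)^0·(-1)^1 = -1.
v=17: a=17^4·(≡6), b=17^3·(≡2) mod 17; (6|17)=-1, (2|17)=+1; (−1)^{4·3·8}·(-1)^3·(+1)^4 = -1.
v=∞: -6270 < 0 and -103037 < 0  ⇒  (a,b)_∞ = -1.
v=11: a=11^1·(≡2), b=11^1·(≡4) mod 11; (2|11)=-1, (4|11)=+1; (−1)^{1·1·5}·(-1)^1·(+1)^1 = +1.
v=3: a=3^7·(≡1), b=3^6·(≡1) mod 3; (1|3)=+1, (1|3)=+1; (−1)^{7·6·1}·(+1)^6·(+1)^7 = +1.
(-6270, -103037 / ℚ) ramifies at {2, 5, 17, ∞}: a division algebra.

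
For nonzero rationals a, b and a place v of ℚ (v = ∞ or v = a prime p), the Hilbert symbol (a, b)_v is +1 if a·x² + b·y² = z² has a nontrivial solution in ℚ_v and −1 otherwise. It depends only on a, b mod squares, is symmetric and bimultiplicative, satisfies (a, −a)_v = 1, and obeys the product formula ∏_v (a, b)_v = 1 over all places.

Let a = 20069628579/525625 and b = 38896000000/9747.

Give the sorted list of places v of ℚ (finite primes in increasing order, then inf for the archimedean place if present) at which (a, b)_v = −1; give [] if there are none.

Mod squares: a ≡ 51051, b ≡ 7293. Check v ∈ {∞, 2, 3, 5, 7, 11, 13, 17, 19, 29}.
v=3: a=3^3·(≡1), b=3^-3·(≡1) mod 3; (1|3)=+1, (1|3)=+1; (−1)^{3·-3·1}·(+1)^-3·(+1)^3 = -1.
v=5: a=5^-4·(≡4), b=5^6·(≡2) mod 5; (4|5)=+1, (2|5)=-1; (−1)^{-4·6·2}·(+1)^6·(-1)^-4 = +1.
v=19: a=19^2·(≡5), b=19^-2·(≡16) mod 19; (5|19)=+1, (16|19)=+1; (−1)^{2·-2·9}·(+1)^-2·(+1)^2 = +1.
v=7: a=7^1·(≡6), b=7^0·(≡6) mod 7; (6|7)=-1, (6|7)=-1; (−1)^{1·0·3}·(-1)^0·(-1)^1 = -1.
v=13: a=13^1·(≡1), b=13^1·(≡8) mod 13; (1|13)=+1, (8|13)=-1; (−1)^{1·1·6}·(+1)^1·(-1)^1 = -1.
v=11: a=11^3·(≡7), b=11^1·(≡5) mod 11; (7|11)=-1, (5|11)=+1; (−1)^{3·1·5}·(-1)^1·(+1)^3 = +1.
v=2: v_2(a)=0, v_2(b)=10; units ≡ 3, 5 (mod 8); ε·ε+αω+βω = 1·0+0·1+10·1 ≡ 0  ⇒  (a,b)_2 = +1.
v=∞: 51051 > 0 and 7293 > 0  ⇒  (a,b)_∞ = +1.
v=29: a=29^-2·(≡27), b=29^0·(≡3) mod 29; (27|29)=-1, (3|29)=-1; (−1)^{-2·0·14}·(-1)^0·(-1)^-2 = +1.
v=17: a=17^1·(≡5), b=17^1·(≡15) mod 17; (5|17)=-1, (15|17)=+1; (−1)^{1·1·8}·(-1)^1·(+1)^1 = -1.
(51051, 7293 / ℚ) ramifies at {3, 7, 13, 17}: a division algebra.

[3, 7, 13, 17]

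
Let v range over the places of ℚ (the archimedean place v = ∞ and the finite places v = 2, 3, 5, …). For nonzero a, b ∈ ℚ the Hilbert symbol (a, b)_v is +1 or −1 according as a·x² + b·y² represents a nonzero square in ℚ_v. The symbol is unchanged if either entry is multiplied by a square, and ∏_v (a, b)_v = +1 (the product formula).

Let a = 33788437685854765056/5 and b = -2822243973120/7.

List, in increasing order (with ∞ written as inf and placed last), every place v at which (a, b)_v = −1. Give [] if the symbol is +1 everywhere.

(a, b) ≡ (6630, -43890) mod (ℚ^×)²; places V = {2, 3, 5, 7, 11, 13, 17, 19, ∞}.
(a,b)_11: α=2, u≡8; β=1, v≡1 (mod 11); (8|11)=-1, (1|11)=+1; sign (−1)^0·-1^1·+1^2 = -1.
(a,b)_∞: sgn(6630)=+, sgn(-43890)=−, so +1.
(a,b)_5: α=-1, u≡1; β=1, v≡3 (mod 5); (1|5)=+1, (3|5)=-1; sign (−1)^0·+1^1·-1^-1 = -1.
(a,b)_7: α=0, u≡2; β=-1, v≡2 (mod 7); (2|7)=+1, (2|7)=+1; sign (−1)^0·+1^-1·+1^0 = +1.
(a,b)_3: α=7, u≡2; β=3, v≡1 (mod 3); (2|3)=-1, (1|3)=+1; sign (−1)^1·-1^3·+1^7 = +1.
(a,b)_17: α=3, u≡8; β=2, v≡4 (mod 17); (8|17)=+1, (4|17)=+1; sign (−1)^0·+1^2·+1^3 = +1.
(a,b)_19: α=2, u≡12; β=1, v≡8 (mod 19); (12|19)=-1, (8|19)=-1; sign (−1)^0·-1^1·-1^2 = -1.
(a,b)_2: α=15, β=11; u≡3, v≡7 (mod 8); ε(u)ε(v)=1·1, αω(v)=15·0, βω(u)=11·1; sum ≡ 0  ⇒  +1.
(a,b)_13: α=3, u≡3; β=2, v≡11 (mod 13); (3|13)=+1, (11|13)=-1; sign (−1)^0·+1^2·-1^3 = -1.
Ram(6630, -43890) = {5, 11, 13, 19}; no ℚ_5-point on the conic.

[5, 11, 13, 19]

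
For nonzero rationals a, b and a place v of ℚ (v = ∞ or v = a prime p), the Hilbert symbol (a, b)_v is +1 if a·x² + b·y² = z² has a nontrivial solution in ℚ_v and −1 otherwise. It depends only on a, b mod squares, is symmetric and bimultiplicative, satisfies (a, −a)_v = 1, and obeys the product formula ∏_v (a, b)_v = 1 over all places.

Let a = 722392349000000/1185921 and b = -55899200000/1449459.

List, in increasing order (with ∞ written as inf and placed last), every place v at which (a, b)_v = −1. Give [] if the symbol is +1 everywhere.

Mod squares: a ≡ 29, b ≡ -78430. Check v ∈ {∞, 2, 3, 5, 7, 11, 23, 29, 31}.
v=23: a=23^2·(≡16), b=23^1·(≡5) mod 23; (16|23)=+1, (5|23)=-1; (−1)^{2·1·11}·(+1)^1·(-1)^2 = +1.
v=2: v_2(a)=6, v_2(b)=9; units ≡ 5, 1 (mod 8); ε·ε+αω+βω = 0·0+6·0+9·1 ≡ 1  ⇒  (a,b)_2 = -1.
v=3: a=3^-4·(≡2), b=3^-2·(≡2) mod 3; (2|3)=-1, (2|3)=-1; (−1)^{-4·-2·1}·(-1)^-2·(-1)^-4 = +1.
v=31: a=31^2·(≡22), b=31^1·(≡23) mod 31; (22|31)=-1, (23|31)=-1; (−1)^{2·1·15}·(-1)^1·(-1)^2 = -1.
v=7: a=7^2·(≡4), b=7^2·(≡6) mod 7; (4|7)=+1, (6|7)=-1; (−1)^{2·2·3}·(+1)^2·(-1)^2 = +1.
v=∞: 29 > 0 and -78430 < 0  ⇒  (a,b)_∞ = +1.
v=5: a=5^6·(≡1), b=5^5·(≡4) mod 5; (1|5)=+1, (4|5)=+1; (−1)^{6·5·2}·(+1)^5·(+1)^6 = +1.
v=11: a=11^-4·(≡2), b=11^-5·(≡3) mod 11; (2|11)=-1, (3|11)=+1; (−1)^{-4·-5·5}·(-1)^-5·(+1)^-4 = -1.
v=29: a=29^1·(≡1), b=29^0·(≡27) mod 29; (1|29)=+1, (27|29)=-1; (−1)^{1·0·14}·(+1)^0·(-1)^1 = -1.
|Ram(29, -78430)| = 4, even; anisotropic at {2, 11, 29, 31}.

[2, 11, 29, 31]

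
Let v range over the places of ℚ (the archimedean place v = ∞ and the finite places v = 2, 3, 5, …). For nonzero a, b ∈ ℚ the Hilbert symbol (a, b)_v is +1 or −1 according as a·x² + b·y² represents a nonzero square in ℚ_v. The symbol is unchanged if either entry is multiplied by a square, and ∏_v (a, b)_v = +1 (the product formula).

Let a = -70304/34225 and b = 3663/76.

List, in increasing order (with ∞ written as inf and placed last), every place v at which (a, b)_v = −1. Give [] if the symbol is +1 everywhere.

[2, 11, 13, 19]

Mod squares: a ≡ -26, b ≡ 7733. Check v ∈ {∞, 2, 3, 5, 11, 13, 19, 37}.
v=13: a=13^3·(≡8), b=13^0·(≡8) mod 13; (8|13)=-1, (8|13)=-1; (−1)^{3·0·6}·(-1)^0·(-1)^3 = -1.
v=5: a=5^-2·(≡4), b=5^0·(≡3) mod 5; (4|5)=+1, (3|5)=-1; (−1)^{-2·0·2}·(+1)^0·(-1)^-2 = +1.
v=2: v_2(a)=5, v_2(b)=-2; units ≡ 3, 5 (mod 8); ε·ε+αω+βω = 1·0+5·1+-2·1 ≡ 1  ⇒  (a,b)_2 = -1.
v=37: a=37^-2·(≡25), b=37^1·(≡31) mod 37; (25|37)=+1, (31|37)=-1; (−1)^{-2·1·18}·(+1)^1·(-1)^-2 = +1.
v=3: a=3^0·(≡1), b=3^2·(≡2) mod 3; (1|3)=+1, (2|3)=-1; (−1)^{0·2·1}·(+1)^2·(-1)^0 = +1.
v=19: a=19^0·(≡12), b=19^-1·(≡18) mod 19; (12|19)=-1, (18|19)=-1; (−1)^{0·-1·9}·(-1)^-1·(-1)^0 = -1.
v=11: a=11^0·(≡2), b=11^1·(≡8) mod 11; (2|11)=-1, (8|11)=-1; (−1)^{0·1·5}·(-1)^1·(-1)^0 = -1.
v=∞: -26 < 0 and 7733 > 0  ⇒  (a,b)_∞ = +1.
|Ram(-26, 7733)| = 4, even; anisotropic at {2, 11, 13, 19}.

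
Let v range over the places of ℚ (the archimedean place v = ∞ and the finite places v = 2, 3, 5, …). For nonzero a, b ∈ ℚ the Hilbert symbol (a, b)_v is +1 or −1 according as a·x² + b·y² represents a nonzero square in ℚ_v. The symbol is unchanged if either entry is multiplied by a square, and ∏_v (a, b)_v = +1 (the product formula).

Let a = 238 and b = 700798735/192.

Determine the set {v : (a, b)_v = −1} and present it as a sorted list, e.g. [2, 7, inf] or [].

[2, 5]

Mod squares: a ≡ 238, b ≡ 23205. Check v ∈ {∞, 2, 3, 5, 7, 13, 17, 43}.
v=∞: 238 > 0 and 23205 > 0  ⇒  (a,b)_∞ = +1.
v=3: a=3^0·(≡1), b=3^-1·(≡1) mod 3; (1|3)=+1, (1|3)=+1; (−1)^{0·-1·1}·(+1)^-1·(+1)^0 = +1.
v=17: a=17^1·(≡14), b=17^1·(≡14) mod 17; (14|17)=-1, (14|17)=-1; (−1)^{1·1·8}·(-1)^1·(-1)^1 = +1.
v=5: a=5^0·(≡3), b=5^1·(≡1) mod 5; (3|5)=-1, (1|5)=+1; (−1)^{0·1·2}·(-1)^1·(+1)^0 = -1.
v=13: a=13^0·(≡4), b=13^1·(≡4) mod 13; (4|13)=+1, (4|13)=+1; (−1)^{0·1·6}·(+1)^1·(+1)^0 = +1.
v=43: a=43^0·(≡23), b=43^2·(≡20) mod 43; (23|43)=+1, (20|43)=-1; (−1)^{0·2·21}·(+1)^2·(-1)^0 = +1.
v=2: v_2(a)=1, v_2(b)=-6; units ≡ 7, 5 (mod 8); ε·ε+αω+βω = 1·0+1·1+-6·0 ≡ 1  ⇒  (a,b)_2 = -1.
v=7: a=7^1·(≡6), b=7^3·(≡2) mod 7; (6|7)=-1, (2|7)=+1; (−1)^{1·3·3}·(-1)^3·(+1)^1 = +1.
(238, 23205 / ℚ) ramifies at {2, 5}: a division algebra.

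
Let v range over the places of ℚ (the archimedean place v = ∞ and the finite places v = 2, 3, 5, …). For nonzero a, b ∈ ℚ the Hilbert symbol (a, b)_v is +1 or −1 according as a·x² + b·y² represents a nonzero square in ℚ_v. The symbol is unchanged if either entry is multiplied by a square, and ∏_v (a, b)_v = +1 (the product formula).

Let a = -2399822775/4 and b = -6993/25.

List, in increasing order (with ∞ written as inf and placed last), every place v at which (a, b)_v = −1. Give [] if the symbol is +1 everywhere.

[53, inf]

(a, b) ≡ (-159, -777) mod (ℚ^×)²; places V = {2, 3, 5, 7, 37, 53, ∞}.
(a,b)_5: α=2, u≡1; β=-2, v≡2 (mod 5); (1|5)=+1, (2|5)=-1; sign (−1)^0·+1^-2·-1^2 = +1.
(a,b)_3: α=3, u≡1; β=3, v≡2 (mod 3); (1|3)=+1, (2|3)=-1; sign (−1)^1·+1^3·-1^3 = +1.
(a,b)_∞: sgn(-159)=−, sgn(-777)=−, so -1.
(a,b)_2: α=-2, β=0; u≡1, v≡7 (mod 8); ε(u)ε(v)=0·1, αω(v)=-2·0, βω(u)=0·0; sum ≡ 0  ⇒  +1.
(a,b)_53: α=1, u≡20; β=0, v≡51 (mod 53); (20|53)=-1, (51|53)=-1; sign (−1)^0·-1^0·-1^1 = -1.
(a,b)_7: α=2, u≡2; β=1, v≡4 (mod 7); (2|7)=+1, (4|7)=+1; sign (−1)^0·+1^1·+1^2 = +1.
(a,b)_37: α=2, u≡12; β=1, v≡25 (mod 37); (12|37)=+1, (25|37)=+1; sign (−1)^0·+1^1·+1^2 = +1.
Ram(-159, -777) = {53, ∞}; no ℚ_53-point on the conic.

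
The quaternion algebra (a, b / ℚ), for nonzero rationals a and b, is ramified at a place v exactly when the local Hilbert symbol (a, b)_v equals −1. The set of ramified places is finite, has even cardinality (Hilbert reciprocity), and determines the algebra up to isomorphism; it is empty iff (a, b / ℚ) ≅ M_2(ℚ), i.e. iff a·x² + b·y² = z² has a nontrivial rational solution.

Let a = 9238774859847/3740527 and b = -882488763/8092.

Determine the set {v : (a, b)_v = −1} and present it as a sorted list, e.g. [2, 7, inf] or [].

[19, 29]

Mod squares: a ≡ 1729, b ≡ -50141. Check v ∈ {∞, 2, 3, 7, 13, 17, 19, 29, 43}.
v=43: a=43^-2·(≡38), b=43^0·(≡35) mod 43; (38|43)=+1, (35|43)=+1; (−1)^{-2·0·21}·(+1)^0·(+1)^-2 = +1.
v=7: a=7^-1·(≡4), b=7^-1·(≡5) mod 7; (4|7)=+1, (5|7)=-1; (−1)^{-1·-1·3}·(+1)^-1·(-1)^-1 = +1.
v=17: a=17^-2·(≡11), b=17^-2·(≡2) mod 17; (11|17)=-1, (2|17)=+1; (−1)^{-2·-2·8}·(-1)^-2·(+1)^-2 = +1.
v=∞: 1729 > 0 and -50141 < 0  ⇒  (a,b)_∞ = +1.
v=3: a=3^6·(≡1), b=3^6·(≡1) mod 3; (1|3)=+1, (1|3)=+1; (−1)^{6·6·1}·(+1)^6·(+1)^6 = +1.
v=13: a=13^3·(≡3), b=13^3·(≡10) mod 13; (3|13)=+1, (10|13)=+1; (−1)^{3·3·6}·(+1)^3·(+1)^3 = +1.
v=2: v_2(a)=0, v_2(b)=-2; units ≡ 1, 3 (mod 8); ε·ε+αω+βω = 0·1+0·1+-2·0 ≡ 0  ⇒  (a,b)_2 = +1.
v=29: a=29^2·(≡8), b=29^1·(≡10) mod 29; (8|29)=-1, (10|29)=-1; (−1)^{2·1·14}·(-1)^1·(-1)^2 = -1.
v=19: a=19^3·(≡12), b=19^1·(≡2) mod 19; (12|19)=-1, (2|19)=-1; (−1)^{3·1·9}·(-1)^1·(-1)^3 = -1.
Ram(1729, -50141) = {19, 29}; no ℚ_19-point on the conic.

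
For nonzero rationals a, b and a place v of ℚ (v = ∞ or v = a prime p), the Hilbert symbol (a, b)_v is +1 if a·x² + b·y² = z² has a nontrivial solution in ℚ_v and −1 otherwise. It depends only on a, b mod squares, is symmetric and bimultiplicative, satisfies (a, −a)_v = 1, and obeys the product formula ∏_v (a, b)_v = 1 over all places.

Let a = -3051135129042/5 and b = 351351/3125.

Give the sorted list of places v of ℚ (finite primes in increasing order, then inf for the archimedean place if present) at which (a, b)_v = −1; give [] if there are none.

[5, 13]

(a, b) ≡ (-10010, 1155) mod (ℚ^×)²; places V = {2, 3, 5, 7, 11, 13, ∞}.
(a,b)_5: α=-1, u≡3; β=-5, v≡1 (mod 5); (3|5)=-1, (1|5)=+1; sign (−1)^0·-1^-5·+1^-1 = -1.
(a,b)_7: α=3, u≡5; β=1, v≡1 (mod 7); (5|7)=-1, (1|7)=+1; sign (−1)^1·-1^1·+1^3 = +1.
(a,b)_11: α=3, u≡5; β=1, v≡8 (mod 11); (5|11)=+1, (8|11)=-1; sign (−1)^1·+1^1·-1^3 = +1.
(a,b)_2: α=1, β=0; u≡3, v≡3 (mod 8); ε(u)ε(v)=1·1, αω(v)=1·1, βω(u)=0·1; sum ≡ 0  ⇒  +1.
(a,b)_3: α=2, u≡1; β=3, v≡1 (mod 3); (1|3)=+1, (1|3)=+1; sign (−1)^0·+1^3·+1^2 = +1.
(a,b)_∞: sgn(-10010)=−, sgn(1155)=+, so +1.
(a,b)_13: α=5, u≡1; β=2, v≡5 (mod 13); (1|13)=+1, (5|13)=-1; sign (−1)^0·+1^2·-1^5 = -1.
(-10010, 1155 / ℚ) ramifies at {5, 13}: a division algebra.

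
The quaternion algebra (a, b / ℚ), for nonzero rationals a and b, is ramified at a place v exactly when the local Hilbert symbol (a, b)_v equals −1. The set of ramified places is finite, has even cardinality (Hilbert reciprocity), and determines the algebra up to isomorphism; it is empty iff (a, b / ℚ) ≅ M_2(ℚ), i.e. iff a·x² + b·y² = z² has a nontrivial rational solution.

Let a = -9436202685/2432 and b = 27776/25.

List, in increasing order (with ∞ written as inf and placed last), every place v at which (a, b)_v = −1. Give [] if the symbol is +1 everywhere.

[13, 41]

Mod squares: a ≡ -813096830, b ≡ 434. Check v ∈ {∞, 2, 3, 5, 7, 13, 19, 31, 37, 41}.
v=2: v_2(a)=-7, v_2(b)=7; units ≡ 1, 1 (mod 8); ε·ε+αω+βω = 0·0+-7·0+7·0 ≡ 0  ⇒  (a,b)_2 = +1.
v=7: a=7^3·(≡1), b=7^1·(≡5) mod 7; (1|7)=+1, (5|7)=-1; (−1)^{3·1·3}·(+1)^1·(-1)^3 = +1.
v=41: a=41^1·(≡19), b=41^0·(≡27) mod 41; (19|41)=-1, (27|41)=-1; (−1)^{1·0·20}·(-1)^0·(-1)^1 = -1.
v=19: a=19^-1·(≡6), b=19^0·(≡6) mod 19; (6|19)=+1, (6|19)=+1; (−1)^{-1·0·9}·(+1)^0·(+1)^-1 = +1.
v=13: a=13^1·(≡2), b=13^0·(≡5) mod 13; (2|13)=-1, (5|13)=-1; (−1)^{1·0·6}·(-1)^0·(-1)^1 = -1.
v=31: a=31^1·(≡21), b=31^1·(≡16) mod 31; (21|31)=-1, (16|31)=+1; (−1)^{1·1·15}·(-1)^1·(+1)^1 = +1.
v=3: a=3^2·(≡1), b=3^0·(≡2) mod 3; (1|3)=+1, (2|3)=-1; (−1)^{2·0·1}·(+1)^0·(-1)^2 = +1.
v=∞: -813096830 < 0 and 434 > 0  ⇒  (a,b)_∞ = +1.
v=5: a=5^1·(≡4), b=5^-2·(≡1) mod 5; (4|5)=+1, (1|5)=+1; (−1)^{1·-2·2}·(+1)^-2·(+1)^1 = +1.
v=37: a=37^1·(≡20), b=37^0·(≡4) mod 37; (20|37)=-1, (4|37)=+1; (−1)^{1·0·18}·(-1)^0·(+1)^1 = +1.
|Ram(-813096830, 434)| = 2, even; anisotropic at {13, 41}.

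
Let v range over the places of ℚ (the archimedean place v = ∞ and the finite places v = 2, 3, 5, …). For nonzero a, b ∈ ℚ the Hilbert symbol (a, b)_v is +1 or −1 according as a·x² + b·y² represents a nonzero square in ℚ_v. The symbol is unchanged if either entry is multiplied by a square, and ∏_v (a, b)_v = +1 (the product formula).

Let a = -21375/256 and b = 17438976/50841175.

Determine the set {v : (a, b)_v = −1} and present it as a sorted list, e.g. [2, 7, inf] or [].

[5, 7]

(a, b) ≡ (-95, 7) mod (ℚ^×)²; places V = {2, 3, 5, 7, 11, 19, 29, ∞}.
(a,b)_5: α=3, u≡4; β=-2, v≡3 (mod 5); (4|5)=+1, (3|5)=-1; sign (−1)^0·+1^-2·-1^3 = -1.
(a,b)_29: α=0, u≡12; β=2, v≡28 (mod 29); (12|29)=-1, (28|29)=+1; sign (−1)^0·-1^2·+1^0 = +1.
(a,b)_∞: sgn(-95)=−, sgn(7)=+, so +1.
(a,b)_3: α=2, u≡1; β=4, v≡1 (mod 3); (1|3)=+1, (1|3)=+1; sign (−1)^0·+1^4·+1^2 = +1.
(a,b)_2: α=-8, β=8; u≡1, v≡7 (mod 8); ε(u)ε(v)=0·1, αω(v)=-8·0, βω(u)=8·0; sum ≡ 0  ⇒  +1.
(a,b)_11: α=0, u≡3; β=-2, v≡2 (mod 11); (3|11)=+1, (2|11)=-1; sign (−1)^0·+1^-2·-1^0 = +1.
(a,b)_19: α=1, u≡8; β=0, v≡9 (mod 19); (8|19)=-1, (9|19)=+1; sign (−1)^0·-1^0·+1^1 = +1.
(a,b)_7: α=0, u≡6; β=-5, v≡2 (mod 7); (6|7)=-1, (2|7)=+1; sign (−1)^0·-1^-5·+1^0 = -1.
(-95, 7 / ℚ) ramifies at {5, 7}: a division algebra.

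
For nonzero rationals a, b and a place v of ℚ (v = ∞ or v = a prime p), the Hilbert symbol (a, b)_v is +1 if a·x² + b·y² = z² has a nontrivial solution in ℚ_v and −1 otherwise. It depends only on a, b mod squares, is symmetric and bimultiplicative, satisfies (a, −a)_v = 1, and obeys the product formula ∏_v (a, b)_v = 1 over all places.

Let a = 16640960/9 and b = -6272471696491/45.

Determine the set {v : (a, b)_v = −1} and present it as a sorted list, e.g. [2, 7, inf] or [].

Mod squares: a ≡ 260015, b ≡ -7159295. Check v ∈ {∞, 2, 3, 5, 7, 11, 13, 17, 19, 23, 31}.
v=7: a=7^1·(≡5), b=7^2·(≡2) mod 7; (5|7)=-1, (2|7)=+1; (−1)^{1·2·3}·(-1)^2·(+1)^1 = +1.
v=∞: 260015 > 0 and -7159295 < 0  ⇒  (a,b)_∞ = +1.
v=2: v_2(a)=6, v_2(b)=0; units ≡ 7, 1 (mod 8); ε·ε+αω+βω = 1·0+6·0+0·0 ≡ 0  ⇒  (a,b)_2 = +1.
v=31: a=31^0·(≡4), b=31^1·(≡5) mod 31; (4|31)=+1, (5|31)=+1; (−1)^{0·1·15}·(+1)^1·(+1)^0 = +1.
v=5: a=5^1·(≡3), b=5^-1·(≡1) mod 5; (3|5)=-1, (1|5)=+1; (−1)^{1·-1·2}·(-1)^-1·(+1)^1 = -1.
v=13: a=13^0·(≡7), b=13^3·(≡12) mod 13; (7|13)=-1, (12|13)=+1; (−1)^{0·3·6}·(-1)^3·(+1)^0 = -1.
v=19: a=19^1·(≡6), b=19^1·(≡10) mod 19; (6|19)=+1, (10|19)=-1; (−1)^{1·1·9}·(+1)^1·(-1)^1 = +1.
v=11: a=11^0·(≡8), b=11^1·(≡1) mod 11; (8|11)=-1, (1|11)=+1; (−1)^{0·1·5}·(-1)^1·(+1)^0 = -1.
v=23: a=23^1·(≡1), b=23^2·(≡17) mod 23; (1|23)=+1, (17|23)=-1; (−1)^{1·2·11}·(+1)^2·(-1)^1 = -1.
v=17: a=17^1·(≡6), b=17^1·(≡6) mod 17; (6|17)=-1, (6|17)=-1; (−1)^{1·1·8}·(-1)^1·(-1)^1 = +1.
v=3: a=3^-2·(≡2), b=3^-2·(≡1) mod 3; (2|3)=-1, (1|3)=+1; (−1)^{-2·-2·1}·(-1)^-2·(+1)^-2 = +1.
|Ram(260015, -7159295)| = 4, even; anisotropic at {5, 11, 13, 23}.

[5, 11, 13, 23]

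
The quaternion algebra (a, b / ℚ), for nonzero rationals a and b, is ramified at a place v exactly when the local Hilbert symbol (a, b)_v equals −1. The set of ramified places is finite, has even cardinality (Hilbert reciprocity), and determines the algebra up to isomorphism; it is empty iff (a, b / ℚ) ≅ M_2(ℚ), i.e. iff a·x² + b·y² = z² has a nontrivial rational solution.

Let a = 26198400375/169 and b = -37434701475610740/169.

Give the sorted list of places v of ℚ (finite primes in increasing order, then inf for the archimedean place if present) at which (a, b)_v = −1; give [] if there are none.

[2, 3, 17, 37]

(a, b) ≡ (116437335, -10965) mod (ℚ^×)²; places V = {2, 3, 5, 7, 13, 17, 29, 37, 41, 43, ∞}.
(a,b)_3: α=3, u≡2; β=3, v≡2 (mod 3); (2|3)=-1, (2|3)=-1; sign (−1)^1·-1^3·-1^3 = -1.
(a,b)_13: α=-2, u≡4; β=-2, v≡11 (mod 13); (4|13)=+1, (11|13)=-1; sign (−1)^0·+1^-2·-1^-2 = +1.
(a,b)_37: α=1, u≡15; β=2, v≡6 (mod 37); (15|37)=-1, (6|37)=-1; sign (−1)^0·-1^2·-1^1 = -1.
(a,b)_17: α=1, u≡10; β=1, v≡2 (mod 17); (10|17)=-1, (2|17)=+1; sign (−1)^0·-1^1·+1^1 = -1.
(a,b)_41: α=1, u≡34; β=2, v≡4 (mod 41); (34|41)=-1, (4|41)=+1; sign (−1)^0·-1^2·+1^1 = +1.
(a,b)_43: α=1, u≡23; β=1, v≡27 (mod 43); (23|43)=+1, (27|43)=-1; sign (−1)^1·+1^1·-1^1 = +1.
(a,b)_∞: sgn(116437335)=+, sgn(-10965)=−, so +1.
(a,b)_5: α=3, u≡2; β=1, v≡3 (mod 5); (2|5)=-1, (3|5)=-1; sign (−1)^0·-1^1·-1^3 = +1.
(a,b)_2: α=0, β=2; u≡7, v≡3 (mod 8); ε(u)ε(v)=1·1, αω(v)=0·1, βω(u)=2·0; sum ≡ 1  ⇒  -1.
(a,b)_7: α=1, u≡1; β=2, v≡2 (mod 7); (1|7)=+1, (2|7)=+1; sign (−1)^0·+1^2·+1^1 = +1.
(a,b)_29: α=0, u≡21; β=2, v≡18 (mod 29); (21|29)=-1, (18|29)=-1; sign (−1)^0·-1^2·-1^0 = +1.
|Ram(116437335, -10965)| = 4, even; anisotropic at {2, 3, 17, 37}.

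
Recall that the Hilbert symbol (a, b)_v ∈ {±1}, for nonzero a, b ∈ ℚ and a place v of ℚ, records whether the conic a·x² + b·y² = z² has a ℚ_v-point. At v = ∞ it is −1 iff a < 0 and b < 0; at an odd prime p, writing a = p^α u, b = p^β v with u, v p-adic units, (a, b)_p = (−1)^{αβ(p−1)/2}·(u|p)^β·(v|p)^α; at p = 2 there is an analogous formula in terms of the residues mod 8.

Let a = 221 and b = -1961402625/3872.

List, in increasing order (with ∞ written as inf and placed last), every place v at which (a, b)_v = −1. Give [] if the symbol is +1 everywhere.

Mod squares: a ≡ 221, b ≡ -355810. Check v ∈ {∞, 2, 3, 5, 7, 11, 13, 17, 23}.
v=23: a=23^0·(≡14), b=23^1·(≡16) mod 23; (14|23)=-1, (16|23)=+1; (−1)^{0·1·11}·(-1)^1·(+1)^0 = -1.
v=5: a=5^0·(≡1), b=5^3·(≡2) mod 5; (1|5)=+1, (2|5)=-1; (−1)^{0·3·2}·(+1)^3·(-1)^0 = +1.
v=2: v_2(a)=0, v_2(b)=-5; units ≡ 5, 7 (mod 8); ε·ε+αω+βω = 0·1+0·0+-5·1 ≡ 1  ⇒  (a,b)_2 = -1.
v=7: a=7^0·(≡4), b=7^3·(≡2) mod 7; (4|7)=+1, (2|7)=+1; (−1)^{0·3·3}·(+1)^3·(+1)^0 = +1.
v=3: a=3^0·(≡2), b=3^2·(≡2) mod 3; (2|3)=-1, (2|3)=-1; (−1)^{0·2·1}·(-1)^2·(-1)^0 = +1.
v=17: a=17^1·(≡13), b=17^1·(≡14) mod 17; (13|17)=+1, (14|17)=-1; (−1)^{1·1·8}·(+1)^1·(-1)^1 = -1.
v=13: a=13^1·(≡4), b=13^1·(≡11) mod 13; (4|13)=+1, (11|13)=-1; (−1)^{1·1·6}·(+1)^1·(-1)^1 = -1.
v=∞: 221 > 0 and -355810 < 0  ⇒  (a,b)_∞ = +1.
v=11: a=11^0·(≡1), b=11^-2·(≡6) mod 11; (1|11)=+1, (6|11)=-1; (−1)^{0·-2·5}·(+1)^-2·(-1)^0 = +1.
|Ram(221, -355810)| = 4, even; anisotropic at {2, 13, 17, 23}.

[2, 13, 17, 23]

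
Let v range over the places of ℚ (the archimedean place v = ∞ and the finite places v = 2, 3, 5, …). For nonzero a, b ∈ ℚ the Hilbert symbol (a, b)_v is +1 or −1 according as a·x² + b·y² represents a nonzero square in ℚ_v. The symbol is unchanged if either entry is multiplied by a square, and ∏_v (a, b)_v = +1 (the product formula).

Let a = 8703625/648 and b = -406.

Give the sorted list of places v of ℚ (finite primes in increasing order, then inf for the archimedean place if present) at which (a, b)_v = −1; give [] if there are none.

Mod squares: a ≡ 290, b ≡ -406. Check v ∈ {∞, 2, 3, 5, 7, 29}.
v=7: a=7^4·(≡5), b=7^1·(≡5) mod 7; (5|7)=-1, (5|7)=-1; (−1)^{4·1·3}·(-1)^1·(-1)^4 = -1.
v=3: a=3^-4·(≡2), b=3^0·(≡2) mod 3; (2|3)=-1, (2|3)=-1; (−1)^{-4·0·1}·(-1)^0·(-1)^-4 = +1.
v=29: a=29^1·(≡12), b=29^1·(≡15) mod 29; (12|29)=-1, (15|29)=-1; (−1)^{1·1·14}·(-1)^1·(-1)^1 = +1.
v=5: a=5^3·(≡3), b=5^0·(≡4) mod 5; (3|5)=-1, (4|5)=+1; (−1)^{3·0·2}·(-1)^0·(+1)^3 = +1.
v=∞: 290 > 0 and -406 < 0  ⇒  (a,b)_∞ = +1.
v=2: v_2(a)=-3, v_2(b)=1; units ≡ 1, 5 (mod 8); ε·ε+αω+βω = 0·0+-3·1+1·0 ≡ 1  ⇒  (a,b)_2 = -1.
Ram(290, -406) = {2, 7}; no ℚ_2-point on the conic.

[2, 7]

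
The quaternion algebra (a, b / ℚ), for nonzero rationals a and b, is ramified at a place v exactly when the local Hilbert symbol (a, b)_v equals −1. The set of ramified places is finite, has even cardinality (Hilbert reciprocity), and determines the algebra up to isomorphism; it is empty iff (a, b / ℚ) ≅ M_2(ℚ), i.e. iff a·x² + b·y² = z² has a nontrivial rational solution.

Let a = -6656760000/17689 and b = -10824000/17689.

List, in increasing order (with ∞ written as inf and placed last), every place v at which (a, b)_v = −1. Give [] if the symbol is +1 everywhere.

[41, inf]

(a, b) ≡ (-11, -6765) mod (ℚ^×)²; places V = {2, 3, 5, 7, 11, 19, 41, ∞}.
(a,b)_19: α=-2, u≡13; β=-2, v≡10 (mod 19); (13|19)=-1, (10|19)=-1; sign (−1)^0·-1^-2·-1^-2 = +1.
(a,b)_41: α=2, u≡6; β=1, v≡25 (mod 41); (6|41)=-1, (25|41)=+1; sign (−1)^0·-1^1·+1^2 = -1.
(a,b)_2: α=6, β=6; u≡5, v≡3 (mod 8); ε(u)ε(v)=0·1, αω(v)=6·1, βω(u)=6·1; sum ≡ 0  ⇒  +1.
(a,b)_7: α=-2, u≡3; β=-2, v≡4 (mod 7); (3|7)=-1, (4|7)=+1; sign (−1)^0·-1^-2·+1^-2 = +1.
(a,b)_3: α=2, u≡1; β=1, v≡1 (mod 3); (1|3)=+1, (1|3)=+1; sign (−1)^0·+1^1·+1^2 = +1.
(a,b)_5: α=4, u≡1; β=3, v≡2 (mod 5); (1|5)=+1, (2|5)=-1; sign (−1)^0·+1^3·-1^4 = +1.
(a,b)_11: α=1, u≡6; β=1, v≡5 (mod 11); (6|11)=-1, (5|11)=+1; sign (−1)^1·-1^1·+1^1 = +1.
(a,b)_∞: sgn(-11)=−, sgn(-6765)=−, so -1.
(-11, -6765 / ℚ) ramifies at {41, ∞}: a division algebra.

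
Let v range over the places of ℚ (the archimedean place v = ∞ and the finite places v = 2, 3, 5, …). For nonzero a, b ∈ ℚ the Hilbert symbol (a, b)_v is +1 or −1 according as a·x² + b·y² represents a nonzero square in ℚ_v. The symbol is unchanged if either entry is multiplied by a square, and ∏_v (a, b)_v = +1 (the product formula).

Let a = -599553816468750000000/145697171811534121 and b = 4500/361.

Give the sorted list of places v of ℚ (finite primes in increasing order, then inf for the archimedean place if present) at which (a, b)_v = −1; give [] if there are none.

Mod squares: a ≡ -286, b ≡ 5. Check v ∈ {∞, 2, 3, 5, 11, 13, 17, 19, 37, 41}.
v=5: a=5^12·(≡4), b=5^3·(≡1) mod 5; (4|5)=+1, (1|5)=+1; (−1)^{12·3·2}·(+1)^3·(+1)^12 = +1.
v=13: a=13^3·(≡1), b=13^0·(≡8) mod 13; (1|13)=+1, (8|13)=-1; (−1)^{3·0·6}·(+1)^0·(-1)^3 = -1.
v=37: a=37^-2·(≡4), b=37^0·(≡18) mod 37; (4|37)=+1, (18|37)=-1; (−1)^{-2·0·18}·(+1)^0·(-1)^-2 = +1.
v=11: a=11^3·(≡2), b=11^0·(≡5) mod 11; (2|11)=-1, (5|11)=+1; (−1)^{3·0·5}·(-1)^0·(+1)^3 = +1.
v=19: a=19^-4·(≡8), b=19^-2·(≡16) mod 19; (8|19)=-1, (16|19)=+1; (−1)^{-4·-2·9}·(-1)^-2·(+1)^-4 = +1.
v=3: a=3^8·(≡2), b=3^2·(≡2) mod 3; (2|3)=-1, (2|3)=-1; (−1)^{8·2·1}·(-1)^2·(-1)^8 = +1.
v=∞: -286 < 0 and 5 > 0  ⇒  (a,b)_∞ = +1.
v=41: a=41^-4·(≡36), b=41^0·(≡32) mod 41; (36|41)=+1, (32|41)=+1; (−1)^{-4·0·20}·(+1)^0·(+1)^-4 = +1.
v=17: a=17^-2·(≡14), b=17^0·(≡3) mod 17; (14|17)=-1, (3|17)=-1; (−1)^{-2·0·8}·(-1)^0·(-1)^-2 = +1.
v=2: v_2(a)=7, v_2(b)=2; units ≡ 1, 5 (mod 8); ε·ε+αω+βω = 0·0+7·1+2·0 ≡ 1  ⇒  (a,b)_2 = -1.
Ram(-286, 5) = {2, 13}; no ℚ_2-point on the conic.

[2, 13]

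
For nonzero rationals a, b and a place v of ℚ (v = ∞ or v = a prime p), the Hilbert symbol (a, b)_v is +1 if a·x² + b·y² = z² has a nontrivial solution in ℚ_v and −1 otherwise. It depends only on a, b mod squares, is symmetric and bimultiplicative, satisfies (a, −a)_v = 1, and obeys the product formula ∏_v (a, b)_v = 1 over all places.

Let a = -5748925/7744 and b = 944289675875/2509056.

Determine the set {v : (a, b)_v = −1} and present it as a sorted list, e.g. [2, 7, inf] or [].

[2, 5]

(a, b) ≡ (-13, 35) mod (ℚ^×)²; places V = {2, 3, 5, 7, 11, 13, 19, ∞}.
(a,b)_19: α=2, u≡17; β=4, v≡17 (mod 19); (17|19)=+1, (17|19)=+1; sign (−1)^0·+1^4·+1^2 = +1.
(a,b)_13: α=1, u≡1; β=2, v≡12 (mod 13); (1|13)=+1, (12|13)=+1; sign (−1)^0·+1^2·+1^1 = +1.
(a,b)_∞: sgn(-13)=−, sgn(35)=+, so +1.
(a,b)_7: α=2, u≡1; β=3, v≡3 (mod 7); (1|7)=+1, (3|7)=-1; sign (−1)^0·+1^3·-1^2 = +1.
(a,b)_11: α=-2, u≡3; β=-2, v≡7 (mod 11); (3|11)=+1, (7|11)=-1; sign (−1)^0·+1^-2·-1^-2 = +1.
(a,b)_3: α=0, u≡2; β=-4, v≡2 (mod 3); (2|3)=-1, (2|3)=-1; sign (−1)^0·-1^-4·-1^0 = +1.
(a,b)_2: α=-6, β=-8; u≡3, v≡3 (mod 8); ε(u)ε(v)=1·1, αω(v)=-6·1, βω(u)=-8·1; sum ≡ 1  ⇒  -1.
(a,b)_5: α=2, u≡2; β=3, v≡2 (mod 5); (2|5)=-1, (2|5)=-1; sign (−1)^0·-1^3·-1^2 = -1.
|Ram(-13, 35)| = 2, even; anisotropic at {2, 5}.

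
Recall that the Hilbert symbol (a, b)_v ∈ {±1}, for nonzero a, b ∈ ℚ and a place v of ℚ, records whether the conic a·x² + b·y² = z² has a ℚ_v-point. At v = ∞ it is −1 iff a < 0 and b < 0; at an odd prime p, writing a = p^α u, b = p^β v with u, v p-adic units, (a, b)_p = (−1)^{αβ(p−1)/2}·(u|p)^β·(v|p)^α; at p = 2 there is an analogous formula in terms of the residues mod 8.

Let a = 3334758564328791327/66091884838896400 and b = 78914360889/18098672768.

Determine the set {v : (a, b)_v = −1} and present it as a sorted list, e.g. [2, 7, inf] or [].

Mod squares: a ≡ 7, b ≡ 2. Check v ∈ {∞, 2, 3, 5, 7, 11, 13, 23, 47}.
v=∞: 7 > 0 and 2 > 0  ⇒  (a,b)_∞ = +1.
v=3: a=3^10·(≡1), b=3^4·(≡2) mod 3; (1|3)=+1, (2|3)=-1; (−1)^{10·4·1}·(+1)^4·(-1)^10 = +1.
v=47: a=47^-4·(≡24), b=47^-2·(≡42) mod 47; (24|47)=+1, (42|47)=+1; (−1)^{-4·-2·23}·(+1)^-2·(+1)^-4 = +1.
v=5: a=5^-2·(≡2), b=5^0·(≡3) mod 5; (2|5)=-1, (3|5)=-1; (−1)^{-2·0·2}·(-1)^0·(-1)^-2 = +1.
v=2: v_2(a)=-4, v_2(b)=-7; units ≡ 7, 1 (mod 8); ε·ε+αω+βω = 1·0+-4·0+-7·0 ≡ 0  ⇒  (a,b)_2 = +1.
v=23: a=23^-4·(≡5), b=23^-2·(≡13) mod 23; (5|23)=-1, (13|23)=+1; (−1)^{-4·-2·11}·(-1)^-2·(+1)^-4 = +1.
v=11: a=11^-2·(≡7), b=11^-2·(≡7) mod 11; (7|11)=-1, (7|11)=-1; (−1)^{-2·-2·5}·(-1)^-2·(-1)^-2 = +1.
v=7: a=7^11·(≡4), b=7^8·(≡4) mod 7; (4|7)=+1, (4|7)=+1; (−1)^{11·8·3}·(+1)^8·(+1)^11 = +1.
v=13: a=13^4·(≡2), b=13^2·(≡5) mod 13; (2|13)=-1, (5|13)=-1; (−1)^{4·2·6}·(-1)^2·(-1)^4 = +1.
Ram(a, b) = ∅: the form 7·x² + 2·y² − z² is isotropic over every ℚ_v, so by Hasse–Minkowski it is isotropic over ℚ.

[]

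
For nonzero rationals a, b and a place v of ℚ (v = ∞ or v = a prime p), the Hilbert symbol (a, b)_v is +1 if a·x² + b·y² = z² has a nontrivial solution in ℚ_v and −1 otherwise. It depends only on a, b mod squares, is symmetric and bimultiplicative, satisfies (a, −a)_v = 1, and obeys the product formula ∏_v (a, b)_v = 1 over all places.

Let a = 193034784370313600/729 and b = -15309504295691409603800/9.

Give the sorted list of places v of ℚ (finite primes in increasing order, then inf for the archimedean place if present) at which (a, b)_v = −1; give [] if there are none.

Mod squares: a ≡ 179894, b ≡ -4658714918. Check v ∈ {∞, 2, 3, 5, 7, 11, 13, 17, 19, 29, 37, 47}.
v=3: a=3^-6·(≡2), b=3^-2·(≡1) mod 3; (2|3)=-1, (1|3)=+1; (−1)^{-6·-2·1}·(-1)^-2·(+1)^-6 = +1.
v=17: a=17^1·(≡1), b=17^1·(≡14) mod 17; (1|17)=+1, (14|17)=-1; (−1)^{1·1·8}·(+1)^1·(-1)^1 = -1.
v=19: a=19^2·(≡15), b=19^3·(≡12) mod 19; (15|19)=-1, (12|19)=-1; (−1)^{2·3·9}·(-1)^3·(-1)^2 = -1.
v=5: a=5^2·(≡1), b=5^2·(≡2) mod 5; (1|5)=+1, (2|5)=-1; (−1)^{2·2·2}·(+1)^2·(-1)^2 = +1.
v=11: a=11^1·(≡10), b=11^1·(≡1) mod 11; (10|11)=-1, (1|11)=+1; (−1)^{1·1·5}·(-1)^1·(+1)^1 = +1.
v=7: a=7^0·(≡1), b=7^2·(≡6) mod 7; (1|7)=+1, (6|7)=-1; (−1)^{0·2·3}·(+1)^2·(-1)^0 = +1.
v=29: a=29^2·(≡25), b=29^3·(≡6) mod 29; (25|29)=+1, (6|29)=+1; (−1)^{2·3·14}·(+1)^3·(+1)^2 = +1.
v=∞: 179894 > 0 and -4658714918 < 0  ⇒  (a,b)_∞ = +1.
v=2: v_2(a)=7, v_2(b)=3; units ≡ 3, 5 (mod 8); ε·ε+αω+βω = 1·0+7·1+3·1 ≡ 0  ⇒  (a,b)_2 = +1.
v=13: a=13^1·(≡6), b=13^1·(≡5) mod 13; (6|13)=-1, (5|13)=-1; (−1)^{1·1·6}·(-1)^1·(-1)^1 = +1.
v=47: a=47^2·(≡27), b=47^3·(≡23) mod 47; (27|47)=+1, (23|47)=-1; (−1)^{2·3·23}·(+1)^3·(-1)^2 = +1.
v=37: a=37^1·(≡14), b=37^1·(≡17) mod 37; (14|37)=-1, (17|37)=-1; (−1)^{1·1·18}·(-1)^1·(-1)^1 = +1.
Ram(179894, -4658714918) = {17, 19}; no ℚ_17-point on the conic.

[17, 19]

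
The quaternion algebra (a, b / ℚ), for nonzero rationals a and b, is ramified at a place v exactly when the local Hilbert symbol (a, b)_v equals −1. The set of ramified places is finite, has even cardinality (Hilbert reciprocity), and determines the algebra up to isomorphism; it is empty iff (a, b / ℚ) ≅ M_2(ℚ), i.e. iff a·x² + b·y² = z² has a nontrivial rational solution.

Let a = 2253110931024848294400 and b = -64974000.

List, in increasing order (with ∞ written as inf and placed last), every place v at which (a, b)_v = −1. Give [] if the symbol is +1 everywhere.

(a, b) ≡ (34034, -3315) mod (ℚ^×)²; places V = {2, 3, 5, 7, 11, 13, 17, ∞}.
(a,b)_5: α=2, u≡1; β=3, v≡3 (mod 5); (1|5)=+1, (3|5)=-1; sign (−1)^0·+1^3·-1^2 = +1.
(a,b)_3: α=6, u≡2; β=1, v≡2 (mod 3); (2|3)=-1, (2|3)=-1; sign (−1)^0·-1^1·-1^6 = -1.
(a,b)_13: α=3, u≡2; β=1, v≡6 (mod 13); (2|13)=-1, (6|13)=-1; sign (−1)^0·-1^1·-1^3 = +1.
(a,b)_11: α=3, u≡1; β=0, v≡8 (mod 11); (1|11)=+1, (8|11)=-1; sign (−1)^0·+1^0·-1^3 = -1.
(a,b)_7: α=5, u≡4; β=2, v≡3 (mod 7); (4|7)=+1, (3|7)=-1; sign (−1)^0·+1^2·-1^5 = -1.
(a,b)_∞: sgn(34034)=+, sgn(-3315)=−, so +1.
(a,b)_17: α=3, u≡15; β=1, v≡8 (mod 17); (15|17)=+1, (8|17)=+1; sign (−1)^0·+1^1·+1^3 = +1.
(a,b)_2: α=9, β=4; u≡1, v≡5 (mod 8); ε(u)ε(v)=0·0, αω(v)=9·1, βω(u)=4·0; sum ≡ 1  ⇒  -1.
Ram(34034, -3315) = {2, 3, 7, 11}; no ℚ_2-point on the conic.

[2, 3, 7, 11]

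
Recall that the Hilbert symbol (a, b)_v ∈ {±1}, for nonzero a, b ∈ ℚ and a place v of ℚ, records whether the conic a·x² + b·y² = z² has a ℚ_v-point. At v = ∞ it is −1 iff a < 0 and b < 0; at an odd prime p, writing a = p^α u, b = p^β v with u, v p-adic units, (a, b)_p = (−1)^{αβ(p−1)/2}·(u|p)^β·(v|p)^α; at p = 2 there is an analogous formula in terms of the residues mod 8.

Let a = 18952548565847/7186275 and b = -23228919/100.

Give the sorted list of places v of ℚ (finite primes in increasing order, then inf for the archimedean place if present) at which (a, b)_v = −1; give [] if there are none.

[7, 23]

(a, b) ≡ (2800733, -4879) mod (ℚ^×)²; places V = {2, 3, 5, 7, 13, 17, 19, 23, 29, 41, ∞}.
(a,b)_∞: sgn(2800733)=+, sgn(-4879)=−, so +1.
(a,b)_29: α=3, u≡24; β=0, v≡4 (mod 29); (24|29)=+1, (4|29)=+1; sign (−1)^0·+1^0·+1^3 = +1.
(a,b)_7: α=0, u≡3; β=1, v≡5 (mod 7); (3|7)=-1, (5|7)=-1; sign (−1)^0·-1^1·-1^0 = -1.
(a,b)_2: α=0, β=-2; u≡5, v≡1 (mod 8); ε(u)ε(v)=0·0, αω(v)=0·0, βω(u)=-2·1; sum ≡ 0  ⇒  +1.
(a,b)_23: α=3, u≡3; β=2, v≡11 (mod 23); (3|23)=+1, (11|23)=-1; sign (−1)^0·+1^2·-1^3 = -1.
(a,b)_41: α=-2, u≡18; β=1, v≡33 (mod 41); (18|41)=+1, (33|41)=+1; sign (−1)^0·+1^1·+1^-2 = +1.
(a,b)_19: α=-1, u≡9; β=0, v≡5 (mod 19); (9|19)=+1, (5|19)=+1; sign (−1)^0·+1^0·+1^-1 = +1.
(a,b)_13: α=1, u≡8; β=0, v≡3 (mod 13); (8|13)=-1, (3|13)=+1; sign (−1)^0·-1^0·+1^1 = +1.
(a,b)_5: α=-2, u≡2; β=-2, v≡4 (mod 5); (2|5)=-1, (4|5)=+1; sign (−1)^0·-1^-2·+1^-2 = +1.
(a,b)_17: α=3, u≡16; β=1, v≡16 (mod 17); (16|17)=+1, (16|17)=+1; sign (−1)^0·+1^1·+1^3 = +1.
(a,b)_3: α=-2, u≡2; β=2, v≡2 (mod 3); (2|3)=-1, (2|3)=-1; sign (−1)^0·-1^2·-1^-2 = +1.
|Ram(2800733, -4879)| = 2, even; anisotropic at {7, 23}.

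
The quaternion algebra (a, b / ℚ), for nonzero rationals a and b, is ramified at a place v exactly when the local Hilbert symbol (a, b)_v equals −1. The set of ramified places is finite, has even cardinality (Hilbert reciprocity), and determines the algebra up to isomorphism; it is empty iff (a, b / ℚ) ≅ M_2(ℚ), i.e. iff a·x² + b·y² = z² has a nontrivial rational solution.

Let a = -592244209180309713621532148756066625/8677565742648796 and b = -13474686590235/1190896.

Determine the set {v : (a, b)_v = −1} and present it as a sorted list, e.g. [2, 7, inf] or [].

[17, 31, 37, inf]

(a, b) ≡ (-5735, -292485) mod (ℚ^×)²; places V = {2, 3, 5, 7, 13, 17, 19, 29, 31, 37, ∞}.
(a,b)_31: α=-1, u≡16; β=-1, v≡7 (mod 31); (16|31)=+1, (7|31)=+1; sign (−1)^1·+1^-1·+1^-1 = -1.
(a,b)_19: α=6, u≡14; β=2, v≡7 (mod 19); (14|19)=-1, (7|19)=+1; sign (−1)^0·-1^2·+1^6 = +1.
(a,b)_29: α=-6, u≡4; β=0, v≡25 (mod 29); (4|29)=+1, (25|29)=+1; sign (−1)^0·+1^0·+1^-6 = +1.
(a,b)_17: α=8, u≡7; β=3, v≡8 (mod 17); (7|17)=-1, (8|17)=+1; sign (−1)^0·-1^3·+1^8 = -1.
(a,b)_3: α=10, u≡1; β=5, v≡2 (mod 3); (1|3)=+1, (2|3)=-1; sign (−1)^0·+1^5·-1^10 = +1.
(a,b)_∞: sgn(-5735)=−, sgn(-292485)=−, so -1.
(a,b)_37: α=3, u≡3; β=1, v≡19 (mod 37); (3|37)=+1, (19|37)=-1; sign (−1)^0·+1^1·-1^3 = -1.
(a,b)_5: α=3, u≡2; β=1, v≡3 (mod 5); (2|5)=-1, (3|5)=-1; sign (−1)^0·-1^1·-1^3 = +1.
(a,b)_2: α=-2, β=-4; u≡1, v≡3 (mod 8); ε(u)ε(v)=0·1, αω(v)=-2·1, βω(u)=-4·0; sum ≡ 0  ⇒  +1.
(a,b)_13: α=6, u≡8; β=2, v≡2 (mod 13); (8|13)=-1, (2|13)=-1; sign (−1)^0·-1^2·-1^6 = +1.
(a,b)_7: α=-6, u≡3; β=-4, v≡3 (mod 7); (3|7)=-1, (3|7)=-1; sign (−1)^0·-1^-4·-1^-6 = +1.
(-5735, -292485 / ℚ) ramifies at {17, 31, 37, ∞}: a division algebra.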